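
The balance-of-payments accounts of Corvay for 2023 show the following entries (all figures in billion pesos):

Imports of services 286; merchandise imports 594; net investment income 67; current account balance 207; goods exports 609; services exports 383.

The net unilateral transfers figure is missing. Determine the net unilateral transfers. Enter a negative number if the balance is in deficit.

Current account = goods balance + services balance + net primary income + net secondary income
Sum of the known components = 179
Net unilateral transfers = CA - (known components) = 207 - 179 = 28

28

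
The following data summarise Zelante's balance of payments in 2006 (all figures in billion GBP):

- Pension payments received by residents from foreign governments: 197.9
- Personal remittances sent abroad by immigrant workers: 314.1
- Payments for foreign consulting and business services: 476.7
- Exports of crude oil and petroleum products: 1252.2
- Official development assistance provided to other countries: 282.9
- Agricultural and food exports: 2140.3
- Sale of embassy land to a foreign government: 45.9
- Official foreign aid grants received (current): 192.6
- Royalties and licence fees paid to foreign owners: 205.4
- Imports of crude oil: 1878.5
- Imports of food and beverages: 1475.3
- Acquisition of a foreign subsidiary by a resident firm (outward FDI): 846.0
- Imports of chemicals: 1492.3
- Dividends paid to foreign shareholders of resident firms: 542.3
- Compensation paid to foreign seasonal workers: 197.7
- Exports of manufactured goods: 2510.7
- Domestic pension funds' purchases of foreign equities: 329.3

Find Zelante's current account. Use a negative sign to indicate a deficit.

-571.5

Goods: -1492.3 + 2140.3 - 1878.5 + 2510.7 - 1475.3 + 1252.2 = 1057.1
Services: -476.7 - 205.4 = -682.1
Primary income: -197.7 - 542.3 = -740.0
Secondary income: 192.6 - 314.1 - 282.9 + 197.9 = -206.5
Current account = 1057.1 + (-682.1) + (-740.0) + (-206.5) = -571.5
(Excluded from the current account — capital account: sale of embassy land to a foreign government 45.9; financial account: acquisition of a foreign subsidiary by a resident firm (outward FDI) 846.0, domestic pension funds' purchases of foreign equities 329.3.)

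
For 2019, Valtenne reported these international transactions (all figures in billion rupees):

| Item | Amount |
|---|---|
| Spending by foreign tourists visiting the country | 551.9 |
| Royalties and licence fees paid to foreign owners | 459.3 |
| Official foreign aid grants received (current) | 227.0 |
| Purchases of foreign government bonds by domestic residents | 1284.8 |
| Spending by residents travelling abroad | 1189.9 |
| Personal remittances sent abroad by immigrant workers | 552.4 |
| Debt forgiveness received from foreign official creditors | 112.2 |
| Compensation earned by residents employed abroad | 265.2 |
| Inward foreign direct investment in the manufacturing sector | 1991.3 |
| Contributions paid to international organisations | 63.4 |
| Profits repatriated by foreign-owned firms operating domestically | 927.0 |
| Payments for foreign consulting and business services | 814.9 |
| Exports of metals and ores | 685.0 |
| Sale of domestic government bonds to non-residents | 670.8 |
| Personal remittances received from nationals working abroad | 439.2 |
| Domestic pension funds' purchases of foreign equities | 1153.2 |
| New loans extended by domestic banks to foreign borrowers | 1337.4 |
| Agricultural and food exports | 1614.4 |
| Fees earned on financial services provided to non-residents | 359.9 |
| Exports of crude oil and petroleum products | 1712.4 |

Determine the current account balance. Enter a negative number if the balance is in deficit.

Goods: 1614.4 + 1712.4 + 685.0 = 4011.8
Services: -1189.9 - 814.9 - 459.3 + 551.9 + 359.9 = -1552.3
Primary income: 265.2 - 927.0 = -661.8
Secondary income: -63.4 - 552.4 + 439.2 + 227.0 = 50.4
Current account = 4011.8 + (-1552.3) + (-661.8) + 50.4 = 1848.1
(Excluded from the current account — financial account: purchases of foreign government bonds by domestic residents 1284.8, inward foreign direct investment in the manufacturing sector 1991.3, sale of domestic government bonds to non-residents 670.8, domestic pension funds' purchases of foreign equities 1153.2, new loans extended by domestic banks to foreign borrowers 1337.4; capital account: debt forgiveness received from foreign official creditors 112.2.)

1848.1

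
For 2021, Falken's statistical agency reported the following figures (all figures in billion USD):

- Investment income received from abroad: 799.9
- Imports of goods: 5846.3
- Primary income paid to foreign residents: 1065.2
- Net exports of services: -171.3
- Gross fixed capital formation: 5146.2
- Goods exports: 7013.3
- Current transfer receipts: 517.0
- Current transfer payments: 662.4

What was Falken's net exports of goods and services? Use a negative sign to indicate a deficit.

995.7

Goods balance = 7013.3 - 5846.3 = 1167.0
Services balance = -171.3
Trade balance (goods + services) = 1167.0 + (-171.3) = 995.7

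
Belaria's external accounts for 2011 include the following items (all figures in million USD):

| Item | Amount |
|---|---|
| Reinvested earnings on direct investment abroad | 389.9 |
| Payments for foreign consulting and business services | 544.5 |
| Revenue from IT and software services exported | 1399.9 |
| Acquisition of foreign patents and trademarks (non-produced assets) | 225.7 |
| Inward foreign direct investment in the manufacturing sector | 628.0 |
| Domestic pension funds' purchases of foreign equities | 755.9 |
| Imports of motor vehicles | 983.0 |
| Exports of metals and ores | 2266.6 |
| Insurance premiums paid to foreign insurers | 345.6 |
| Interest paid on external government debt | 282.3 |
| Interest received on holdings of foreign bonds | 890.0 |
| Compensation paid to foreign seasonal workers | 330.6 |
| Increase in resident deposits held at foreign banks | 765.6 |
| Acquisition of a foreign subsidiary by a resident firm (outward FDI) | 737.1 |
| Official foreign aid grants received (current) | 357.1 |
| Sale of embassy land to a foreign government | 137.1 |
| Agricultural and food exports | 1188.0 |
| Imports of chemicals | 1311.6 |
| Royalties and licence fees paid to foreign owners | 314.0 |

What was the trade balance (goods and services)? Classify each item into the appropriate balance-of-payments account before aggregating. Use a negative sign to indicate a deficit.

Goods: 1188.0 + 2266.6 - 983.0 - 1311.6 = 1160.0
Services: -345.6 + 1399.9 - 544.5 - 314.0 = 195.8
Trade balance = 1160.0 + 195.8 = 1355.8
(Excluded from the trade balance — primary income: reinvested earnings on direct investment abroad 389.9, interest paid on external government debt 282.3, interest received on holdings of foreign bonds 890.0, compensation paid to foreign seasonal workers 330.6; capital account: acquisition of foreign patents and trademarks (non-produced assets) 225.7, sale of embassy land to a foreign government 137.1; financial account: inward foreign direct investment in the manufacturing sector 628.0, domestic pension funds' purchases of foreign equities 755.9, increase in resident deposits held at foreign banks 765.6, acquisition of a foreign subsidiary by a resident firm (outward FDI) 737.1; secondary income: official foreign aid grants received (current) 357.1.)

1355.8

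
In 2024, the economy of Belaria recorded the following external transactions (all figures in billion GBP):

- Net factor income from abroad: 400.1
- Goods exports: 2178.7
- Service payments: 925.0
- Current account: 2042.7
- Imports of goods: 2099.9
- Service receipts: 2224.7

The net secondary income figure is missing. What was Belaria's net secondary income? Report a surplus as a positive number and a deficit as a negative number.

264.1

Current account = goods balance + services balance + net primary income + net secondary income
Sum of the known components = 1778.6
Net secondary income = CA - (known components) = 2042.7 - 1778.6 = 264.1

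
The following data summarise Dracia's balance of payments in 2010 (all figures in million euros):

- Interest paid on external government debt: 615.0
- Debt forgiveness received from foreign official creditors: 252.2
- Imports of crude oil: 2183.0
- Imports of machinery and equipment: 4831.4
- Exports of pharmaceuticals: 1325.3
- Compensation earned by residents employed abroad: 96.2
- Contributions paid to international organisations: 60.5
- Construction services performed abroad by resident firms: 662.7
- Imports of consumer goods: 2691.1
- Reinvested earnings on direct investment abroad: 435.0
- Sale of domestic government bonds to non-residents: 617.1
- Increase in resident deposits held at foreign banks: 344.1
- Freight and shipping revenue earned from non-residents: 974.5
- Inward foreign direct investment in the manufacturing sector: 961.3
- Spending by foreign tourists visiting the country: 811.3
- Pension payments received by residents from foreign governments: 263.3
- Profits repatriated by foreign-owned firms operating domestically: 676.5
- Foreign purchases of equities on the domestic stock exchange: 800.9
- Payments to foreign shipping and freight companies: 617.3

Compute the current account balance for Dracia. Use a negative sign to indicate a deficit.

Goods: -4831.4 - 2183.0 + 1325.3 - 2691.1 = -8380.2
Services: 662.7 + 974.5 + 811.3 - 617.3 = 1831.2
Primary income: -615.0 - 676.5 + 96.2 + 435.0 = -760.3
Secondary income: 263.3 - 60.5 = 202.8
Current account = (-8380.2) + 1831.2 + (-760.3) + 202.8 = -7106.5
(Excluded from the current account — capital account: debt forgiveness received from foreign official creditors 252.2; financial account: sale of domestic government bonds to non-residents 617.1, increase in resident deposits held at foreign banks 344.1, inward foreign direct investment in the manufacturing sector 961.3, foreign purchases of equities on the domestic stock exchange 800.9.)

-7106.5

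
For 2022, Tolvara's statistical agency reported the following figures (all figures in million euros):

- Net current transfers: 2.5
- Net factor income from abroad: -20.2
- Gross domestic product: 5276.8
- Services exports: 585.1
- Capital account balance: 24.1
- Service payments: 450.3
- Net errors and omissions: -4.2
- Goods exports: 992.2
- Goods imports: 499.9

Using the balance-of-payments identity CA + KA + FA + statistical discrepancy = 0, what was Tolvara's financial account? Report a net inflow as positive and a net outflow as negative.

Goods balance = 992.2 - 499.9 = 492.3
Services balance = 585.1 - 450.3 = 134.8
Trade balance (goods + services) = 492.3 + 134.8 = 627.1
Net primary income = -20.2
Net secondary income = 2.5
Current account = 627.1 + (-20.2) + 2.5 = 609.4
Financial account = -(609.4 + 24.1 + (-4.2)) = -629.3

-629.3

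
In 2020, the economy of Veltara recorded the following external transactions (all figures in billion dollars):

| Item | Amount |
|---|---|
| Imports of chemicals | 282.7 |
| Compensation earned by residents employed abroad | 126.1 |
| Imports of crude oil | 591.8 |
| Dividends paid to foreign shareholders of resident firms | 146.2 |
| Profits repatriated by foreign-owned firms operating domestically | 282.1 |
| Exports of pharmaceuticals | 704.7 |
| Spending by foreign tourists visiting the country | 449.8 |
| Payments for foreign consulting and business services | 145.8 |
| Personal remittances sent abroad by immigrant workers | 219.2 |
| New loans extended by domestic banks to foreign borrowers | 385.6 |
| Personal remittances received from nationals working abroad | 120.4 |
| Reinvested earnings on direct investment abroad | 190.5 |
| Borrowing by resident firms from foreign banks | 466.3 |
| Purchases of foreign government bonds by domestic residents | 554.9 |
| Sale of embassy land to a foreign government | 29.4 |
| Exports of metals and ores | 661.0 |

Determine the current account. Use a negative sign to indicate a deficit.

Goods: -282.7 + 661.0 - 591.8 + 704.7 = 491.2
Services: -145.8 + 449.8 = 304.0
Primary income: 126.1 - 146.2 + 190.5 - 282.1 = -111.7
Secondary income: 120.4 - 219.2 = -98.8
Current account = 491.2 + 304.0 + (-111.7) + (-98.8) = 584.7
(Excluded from the current account — financial account: new loans extended by domestic banks to foreign borrowers 385.6, borrowing by resident firms from foreign banks 466.3, purchases of foreign government bonds by domestic residents 554.9; capital account: sale of embassy land to a foreign government 29.4.)

584.7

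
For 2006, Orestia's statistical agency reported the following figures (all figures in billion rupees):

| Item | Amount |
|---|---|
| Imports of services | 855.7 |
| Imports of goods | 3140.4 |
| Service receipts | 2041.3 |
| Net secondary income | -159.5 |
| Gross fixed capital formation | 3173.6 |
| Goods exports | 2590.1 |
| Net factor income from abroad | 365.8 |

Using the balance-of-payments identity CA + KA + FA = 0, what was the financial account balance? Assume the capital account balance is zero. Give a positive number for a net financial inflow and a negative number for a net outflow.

-841.6

Goods balance = 2590.1 - 3140.4 = -550.3
Services balance = 2041.3 - 855.7 = 1185.6
Trade balance (goods + services) = -550.3 + 1185.6 = 635.3
Net primary income = 365.8
Net secondary income = -159.5
Current account = 635.3 + 365.8 + (-159.5) = 841.6
Financial account = -(841.6) = -841.6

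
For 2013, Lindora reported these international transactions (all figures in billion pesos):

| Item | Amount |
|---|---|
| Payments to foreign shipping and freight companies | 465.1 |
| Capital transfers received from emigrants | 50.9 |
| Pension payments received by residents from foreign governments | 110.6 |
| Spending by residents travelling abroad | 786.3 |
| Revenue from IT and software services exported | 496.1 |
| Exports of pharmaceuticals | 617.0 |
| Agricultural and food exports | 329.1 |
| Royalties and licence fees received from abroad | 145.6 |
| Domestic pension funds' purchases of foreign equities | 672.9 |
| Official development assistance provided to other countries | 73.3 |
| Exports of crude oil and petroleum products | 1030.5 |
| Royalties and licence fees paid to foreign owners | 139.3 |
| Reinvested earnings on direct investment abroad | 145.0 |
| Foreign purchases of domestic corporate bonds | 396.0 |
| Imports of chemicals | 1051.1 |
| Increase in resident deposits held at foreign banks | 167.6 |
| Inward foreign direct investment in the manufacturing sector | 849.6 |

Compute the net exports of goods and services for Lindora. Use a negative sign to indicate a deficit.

Goods: 329.1 + 1030.5 + 617.0 - 1051.1 = 925.5
Services: 496.1 + 145.6 - 786.3 - 465.1 - 139.3 = -749.0
Trade balance = 925.5 + (-749.0) = 176.5
(Excluded from the trade balance — capital account: capital transfers received from emigrants 50.9; secondary income: pension payments received by residents from foreign governments 110.6, official development assistance provided to other countries 73.3; financial account: domestic pension funds' purchases of foreign equities 672.9, foreign purchases of domestic corporate bonds 396.0, increase in resident deposits held at foreign banks 167.6, inward foreign direct investment in the manufacturing sector 849.6; primary income: reinvested earnings on direct investment abroad 145.0.)

176.5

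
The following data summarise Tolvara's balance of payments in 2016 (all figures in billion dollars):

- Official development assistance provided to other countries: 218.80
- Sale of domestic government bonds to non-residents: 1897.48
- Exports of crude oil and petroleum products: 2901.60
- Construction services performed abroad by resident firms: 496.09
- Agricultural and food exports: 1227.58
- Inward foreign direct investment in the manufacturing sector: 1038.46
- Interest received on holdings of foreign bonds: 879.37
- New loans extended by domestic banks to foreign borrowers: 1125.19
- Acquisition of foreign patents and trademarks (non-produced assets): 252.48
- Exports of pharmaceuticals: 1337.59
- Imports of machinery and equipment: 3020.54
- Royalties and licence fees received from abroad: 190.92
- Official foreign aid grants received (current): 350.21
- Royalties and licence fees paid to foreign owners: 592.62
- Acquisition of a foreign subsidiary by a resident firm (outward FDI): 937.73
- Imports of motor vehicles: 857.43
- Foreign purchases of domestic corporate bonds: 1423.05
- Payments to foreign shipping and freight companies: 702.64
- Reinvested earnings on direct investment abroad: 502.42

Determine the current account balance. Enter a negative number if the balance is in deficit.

Goods: -3020.54 + 2901.60 + 1227.58 + 1337.59 - 857.43 = 1588.80
Services: -592.62 + 496.09 + 190.92 - 702.64 = -608.25
Primary income: 502.42 + 879.37 = 1381.79
Secondary income: -218.80 + 350.21 = 131.41
Current account = 1588.80 + (-608.25) + 1381.79 + 131.41 = 2493.75
(Excluded from the current account — financial account: sale of domestic government bonds to non-residents 1897.48, inward foreign direct investment in the manufacturing sector 1038.46, new loans extended by domestic banks to foreign borrowers 1125.19, acquisition of a foreign subsidiary by a resident firm (outward FDI) 937.73, foreign purchases of domestic corporate bonds 1423.05; capital account: acquisition of foreign patents and trademarks (non-produced assets) 252.48.)

2493.75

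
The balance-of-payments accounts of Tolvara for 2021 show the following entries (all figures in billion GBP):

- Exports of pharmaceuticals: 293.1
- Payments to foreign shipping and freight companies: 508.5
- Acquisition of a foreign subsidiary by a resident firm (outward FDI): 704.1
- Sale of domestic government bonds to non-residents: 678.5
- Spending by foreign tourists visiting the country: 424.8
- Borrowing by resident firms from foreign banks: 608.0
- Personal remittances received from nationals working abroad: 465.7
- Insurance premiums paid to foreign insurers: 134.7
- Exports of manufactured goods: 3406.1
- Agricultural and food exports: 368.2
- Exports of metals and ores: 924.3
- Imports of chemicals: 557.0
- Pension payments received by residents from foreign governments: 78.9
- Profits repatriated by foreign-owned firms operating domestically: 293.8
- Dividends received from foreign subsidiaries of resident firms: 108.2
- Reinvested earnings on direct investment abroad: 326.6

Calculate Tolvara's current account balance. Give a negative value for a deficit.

Goods: 3406.1 + 924.3 + 368.2 + 293.1 - 557.0 = 4434.7
Services: -134.7 + 424.8 - 508.5 = -218.4
Primary income: 108.2 + 326.6 - 293.8 = 141.0
Secondary income: 78.9 + 465.7 = 544.6
Current account = 4434.7 + (-218.4) + 141.0 + 544.6 = 4901.9
(Excluded from the current account — financial account: acquisition of a foreign subsidiary by a resident firm (outward FDI) 704.1, sale of domestic government bonds to non-residents 678.5, borrowing by resident firms from foreign banks 608.0.)

4901.9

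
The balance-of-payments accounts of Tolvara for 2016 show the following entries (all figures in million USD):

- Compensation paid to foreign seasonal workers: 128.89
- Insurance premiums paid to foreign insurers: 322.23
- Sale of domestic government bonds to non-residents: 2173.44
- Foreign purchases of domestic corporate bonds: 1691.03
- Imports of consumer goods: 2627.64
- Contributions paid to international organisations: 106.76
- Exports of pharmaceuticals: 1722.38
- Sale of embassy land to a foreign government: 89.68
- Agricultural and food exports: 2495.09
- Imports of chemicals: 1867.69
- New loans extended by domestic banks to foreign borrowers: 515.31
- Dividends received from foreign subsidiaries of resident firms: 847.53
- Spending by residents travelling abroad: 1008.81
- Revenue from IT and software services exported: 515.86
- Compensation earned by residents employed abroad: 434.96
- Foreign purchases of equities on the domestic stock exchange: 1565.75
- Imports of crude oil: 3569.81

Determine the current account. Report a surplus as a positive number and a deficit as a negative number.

Goods: -3569.81 + 2495.09 - 1867.69 + 1722.38 - 2627.64 = -3847.67
Services: -322.23 + 515.86 - 1008.81 = -815.18
Primary income: 847.53 + 434.96 - 128.89 = 1153.60
Secondary income: -106.76
Current account = (-3847.67) + (-815.18) + 1153.60 + (-106.76) = -3616.01
(Excluded from the current account — financial account: sale of domestic government bonds to non-residents 2173.44, foreign purchases of domestic corporate bonds 1691.03, new loans extended by domestic banks to foreign borrowers 515.31, foreign purchases of equities on the domestic stock exchange 1565.75; capital account: sale of embassy land to a foreign government 89.68.)

-3616.01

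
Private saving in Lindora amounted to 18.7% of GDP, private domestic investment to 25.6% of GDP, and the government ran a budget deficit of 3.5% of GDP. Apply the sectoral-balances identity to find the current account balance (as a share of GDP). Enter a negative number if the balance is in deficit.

By the sectoral-balances identity, CA = (S_private - I) + (T - G).
Private balance = 18.7 - 25.6 = -6.9
Government balance (T - G) = -3.5
CA = -6.9 + (-3.5) = -10.4

-10.4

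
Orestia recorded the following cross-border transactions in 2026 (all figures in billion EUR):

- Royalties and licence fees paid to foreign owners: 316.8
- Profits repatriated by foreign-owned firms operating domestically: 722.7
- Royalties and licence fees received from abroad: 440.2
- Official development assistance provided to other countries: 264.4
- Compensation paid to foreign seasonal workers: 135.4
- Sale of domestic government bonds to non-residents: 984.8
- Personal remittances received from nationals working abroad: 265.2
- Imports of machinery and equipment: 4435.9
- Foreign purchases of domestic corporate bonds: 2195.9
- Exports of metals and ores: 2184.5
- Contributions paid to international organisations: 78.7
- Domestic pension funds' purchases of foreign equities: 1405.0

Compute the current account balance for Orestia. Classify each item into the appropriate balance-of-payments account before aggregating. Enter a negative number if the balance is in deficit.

-3064.0

Goods: 2184.5 - 4435.9 = -2251.4
Services: -316.8 + 440.2 = 123.4
Primary income: -722.7 - 135.4 = -858.1
Secondary income: 265.2 - 78.7 - 264.4 = -77.9
Current account = (-2251.4) + 123.4 + (-858.1) + (-77.9) = -3064.0
(Excluded from the current account — financial account: sale of domestic government bonds to non-residents 984.8, foreign purchases of domestic corporate bonds 2195.9, domestic pension funds' purchases of foreign equities 1405.0.)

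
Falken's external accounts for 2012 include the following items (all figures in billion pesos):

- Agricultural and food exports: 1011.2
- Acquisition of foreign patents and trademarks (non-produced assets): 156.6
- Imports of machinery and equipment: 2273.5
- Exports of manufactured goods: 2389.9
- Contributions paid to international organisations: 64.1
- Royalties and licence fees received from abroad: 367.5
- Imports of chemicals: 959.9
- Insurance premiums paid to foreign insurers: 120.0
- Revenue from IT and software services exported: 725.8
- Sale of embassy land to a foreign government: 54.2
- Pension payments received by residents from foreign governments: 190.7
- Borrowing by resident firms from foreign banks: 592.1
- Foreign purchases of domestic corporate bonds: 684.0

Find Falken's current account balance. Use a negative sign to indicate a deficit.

1267.6

Goods: -959.9 + 1011.2 + 2389.9 - 2273.5 = 167.7
Services: -120.0 + 367.5 + 725.8 = 973.3
Secondary income: -64.1 + 190.7 = 126.6
Current account = 167.7 + 973.3 + 126.6 = 1267.6
(Excluded from the current account — capital account: acquisition of foreign patents and trademarks (non-produced assets) 156.6, sale of embassy land to a foreign government 54.2; financial account: borrowing by resident firms from foreign banks 592.1, foreign purchases of domestic corporate bonds 684.0.)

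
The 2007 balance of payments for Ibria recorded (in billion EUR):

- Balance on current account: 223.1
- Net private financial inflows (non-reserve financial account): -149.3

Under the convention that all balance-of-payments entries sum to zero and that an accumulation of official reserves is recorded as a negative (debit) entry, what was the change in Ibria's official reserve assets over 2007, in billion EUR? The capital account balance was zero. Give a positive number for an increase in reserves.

73.8

Official reserve transactions balance = -(223.1 + (-149.3)) = -73.8
An accumulation of reserves is recorded as a debit (negative entry), so the change in the stock of reserves is the negative of that balance.
Change in official reserves = -(-73.8) = 73.8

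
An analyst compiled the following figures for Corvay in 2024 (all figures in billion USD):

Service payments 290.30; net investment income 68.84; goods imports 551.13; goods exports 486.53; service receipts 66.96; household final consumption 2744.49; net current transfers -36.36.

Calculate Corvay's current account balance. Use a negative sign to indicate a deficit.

-255.46

Goods balance = 486.53 - 551.13 = -64.60
Services balance = 66.96 - 290.30 = -223.34
Trade balance (goods + services) = -64.60 + (-223.34) = -287.94
Net primary income = 68.84
Net secondary income = -36.36
Current account = -287.94 + 68.84 + (-36.36) = -255.46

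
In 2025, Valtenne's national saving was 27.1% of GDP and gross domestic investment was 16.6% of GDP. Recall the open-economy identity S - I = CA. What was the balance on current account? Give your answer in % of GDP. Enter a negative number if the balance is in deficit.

CA = S - I = 27.1 - 16.6 = 10.5

10.5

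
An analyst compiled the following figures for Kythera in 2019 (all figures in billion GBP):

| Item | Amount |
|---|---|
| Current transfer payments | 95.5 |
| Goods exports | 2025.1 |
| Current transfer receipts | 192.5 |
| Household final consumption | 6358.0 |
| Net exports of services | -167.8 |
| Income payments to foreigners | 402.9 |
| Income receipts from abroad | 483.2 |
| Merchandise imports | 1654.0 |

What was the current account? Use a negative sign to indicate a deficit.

380.6

Goods balance = 2025.1 - 1654.0 = 371.1
Services balance = -167.8
Trade balance (goods + services) = 371.1 + (-167.8) = 203.3
Net primary income = 483.2 - 402.9 = 80.3
Net secondary income = 192.5 - 95.5 = 97.0
Current account = 203.3 + 80.3 + 97.0 = 380.6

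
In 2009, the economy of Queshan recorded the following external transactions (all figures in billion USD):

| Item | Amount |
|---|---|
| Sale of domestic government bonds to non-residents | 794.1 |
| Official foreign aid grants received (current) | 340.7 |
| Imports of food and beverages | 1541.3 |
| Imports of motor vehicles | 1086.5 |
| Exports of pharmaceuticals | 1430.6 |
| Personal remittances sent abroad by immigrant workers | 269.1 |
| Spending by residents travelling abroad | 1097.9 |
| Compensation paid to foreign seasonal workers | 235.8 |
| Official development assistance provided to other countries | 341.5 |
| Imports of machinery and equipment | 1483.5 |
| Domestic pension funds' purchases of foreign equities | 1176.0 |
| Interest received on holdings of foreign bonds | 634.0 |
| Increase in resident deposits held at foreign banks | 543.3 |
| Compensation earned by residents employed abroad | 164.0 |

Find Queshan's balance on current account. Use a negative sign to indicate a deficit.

-3486.3

Goods: -1483.5 + 1430.6 - 1541.3 - 1086.5 = -2680.7
Services: -1097.9
Primary income: -235.8 + 164.0 + 634.0 = 562.2
Secondary income: -341.5 - 269.1 + 340.7 = -269.9
Current account = (-2680.7) + (-1097.9) + 562.2 + (-269.9) = -3486.3
(Excluded from the current account — financial account: sale of domestic government bonds to non-residents 794.1, domestic pension funds' purchases of foreign equities 1176.0, increase in resident deposits held at foreign banks 543.3.)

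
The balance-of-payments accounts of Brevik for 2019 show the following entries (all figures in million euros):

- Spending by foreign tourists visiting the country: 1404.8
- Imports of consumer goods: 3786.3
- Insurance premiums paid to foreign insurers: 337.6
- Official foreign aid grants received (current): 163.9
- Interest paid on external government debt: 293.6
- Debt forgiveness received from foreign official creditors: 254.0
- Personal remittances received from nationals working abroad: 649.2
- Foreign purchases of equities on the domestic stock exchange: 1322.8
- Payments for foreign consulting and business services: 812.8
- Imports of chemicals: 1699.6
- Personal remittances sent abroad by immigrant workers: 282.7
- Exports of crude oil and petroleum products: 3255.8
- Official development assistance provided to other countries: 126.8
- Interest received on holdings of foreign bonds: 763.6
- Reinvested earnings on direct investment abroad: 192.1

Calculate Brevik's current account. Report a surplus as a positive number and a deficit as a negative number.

Goods: -3786.3 - 1699.6 + 3255.8 = -2230.1
Services: -812.8 + 1404.8 - 337.6 = 254.4
Primary income: 192.1 + 763.6 - 293.6 = 662.1
Secondary income: 163.9 - 282.7 + 649.2 - 126.8 = 403.6
Current account = (-2230.1) + 254.4 + 662.1 + 403.6 = -910.0
(Excluded from the current account — capital account: debt forgiveness received from foreign official creditors 254.0; financial account: foreign purchases of equities on the domestic stock exchange 1322.8.)

-910.0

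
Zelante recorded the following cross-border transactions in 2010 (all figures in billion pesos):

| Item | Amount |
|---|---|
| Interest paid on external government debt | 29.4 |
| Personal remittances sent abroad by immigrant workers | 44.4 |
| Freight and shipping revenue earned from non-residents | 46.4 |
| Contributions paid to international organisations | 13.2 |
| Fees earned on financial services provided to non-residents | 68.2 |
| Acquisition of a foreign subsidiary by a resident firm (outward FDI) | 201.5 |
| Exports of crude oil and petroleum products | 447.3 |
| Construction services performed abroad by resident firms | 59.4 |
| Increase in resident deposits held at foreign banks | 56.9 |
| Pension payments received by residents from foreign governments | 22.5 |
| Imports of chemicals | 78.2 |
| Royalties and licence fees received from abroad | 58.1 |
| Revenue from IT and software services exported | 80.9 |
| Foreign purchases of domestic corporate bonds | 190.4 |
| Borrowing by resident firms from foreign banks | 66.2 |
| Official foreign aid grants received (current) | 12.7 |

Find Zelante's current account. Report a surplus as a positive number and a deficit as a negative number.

630.3

Goods: -78.2 + 447.3 = 369.1
Services: 58.1 + 80.9 + 59.4 + 68.2 + 46.4 = 313.0
Primary income: -29.4
Secondary income: 22.5 - 13.2 - 44.4 + 12.7 = -22.4
Current account = 369.1 + 313.0 + (-29.4) + (-22.4) = 630.3
(Excluded from the current account — financial account: acquisition of a foreign subsidiary by a resident firm (outward FDI) 201.5, increase in resident deposits held at foreign banks 56.9, foreign purchases of domestic corporate bonds 190.4, borrowing by resident firms from foreign banks 66.2.)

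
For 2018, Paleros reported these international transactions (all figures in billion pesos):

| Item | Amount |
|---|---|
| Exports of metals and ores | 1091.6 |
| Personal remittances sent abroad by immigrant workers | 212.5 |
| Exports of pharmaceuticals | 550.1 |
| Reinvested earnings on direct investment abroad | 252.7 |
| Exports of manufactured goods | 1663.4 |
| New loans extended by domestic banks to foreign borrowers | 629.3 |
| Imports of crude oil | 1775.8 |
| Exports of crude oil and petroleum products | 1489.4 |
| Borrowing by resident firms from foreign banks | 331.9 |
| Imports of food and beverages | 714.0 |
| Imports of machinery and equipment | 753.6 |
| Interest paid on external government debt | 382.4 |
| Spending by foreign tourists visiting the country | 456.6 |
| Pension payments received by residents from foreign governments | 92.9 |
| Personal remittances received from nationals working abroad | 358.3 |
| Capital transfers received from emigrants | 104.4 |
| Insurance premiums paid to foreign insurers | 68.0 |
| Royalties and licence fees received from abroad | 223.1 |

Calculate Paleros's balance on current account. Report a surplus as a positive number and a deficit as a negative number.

2271.8

Goods: 1489.4 + 550.1 - 1775.8 + 1091.6 + 1663.4 - 714.0 - 753.6 = 1551.1
Services: -68.0 + 456.6 + 223.1 = 611.7
Primary income: 252.7 - 382.4 = -129.7
Secondary income: -212.5 + 358.3 + 92.9 = 238.7
Current account = 1551.1 + 611.7 + (-129.7) + 238.7 = 2271.8
(Excluded from the current account — financial account: new loans extended by domestic banks to foreign borrowers 629.3, borrowing by resident firms from foreign banks 331.9; capital account: capital transfers received from emigrants 104.4.)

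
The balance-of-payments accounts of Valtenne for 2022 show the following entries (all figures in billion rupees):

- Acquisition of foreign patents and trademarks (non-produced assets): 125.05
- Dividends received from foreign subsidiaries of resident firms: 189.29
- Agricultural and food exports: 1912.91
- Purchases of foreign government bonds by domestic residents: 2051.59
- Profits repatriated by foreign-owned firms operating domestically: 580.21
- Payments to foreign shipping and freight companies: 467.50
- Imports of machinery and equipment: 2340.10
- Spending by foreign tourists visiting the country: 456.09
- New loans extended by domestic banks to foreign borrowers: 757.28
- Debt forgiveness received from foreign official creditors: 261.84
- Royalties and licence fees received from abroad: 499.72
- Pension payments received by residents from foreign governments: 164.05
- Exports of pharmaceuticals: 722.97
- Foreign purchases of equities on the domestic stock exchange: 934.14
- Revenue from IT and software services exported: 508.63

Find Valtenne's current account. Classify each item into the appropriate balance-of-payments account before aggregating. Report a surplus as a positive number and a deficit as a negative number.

Goods: 1912.91 + 722.97 - 2340.10 = 295.78
Services: 508.63 - 467.50 + 499.72 + 456.09 = 996.94
Primary income: -580.21 + 189.29 = -390.92
Secondary income: 164.05
Current account = 295.78 + 996.94 + (-390.92) + 164.05 = 1065.85
(Excluded from the current account — capital account: acquisition of foreign patents and trademarks (non-produced assets) 125.05, debt forgiveness received from foreign official creditors 261.84; financial account: purchases of foreign government bonds by domestic residents 2051.59, new loans extended by domestic banks to foreign borrowers 757.28, foreign purchases of equities on the domestic stock exchange 934.14.)

1065.85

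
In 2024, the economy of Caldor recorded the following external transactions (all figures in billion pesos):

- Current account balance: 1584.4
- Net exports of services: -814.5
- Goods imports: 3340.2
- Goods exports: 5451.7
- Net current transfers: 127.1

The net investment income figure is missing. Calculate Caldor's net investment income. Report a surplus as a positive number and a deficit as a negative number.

Current account = goods balance + services balance + net primary income + net secondary income
Sum of the known components = 1424.1
Net investment income = CA - (known components) = 1584.4 - 1424.1 = 160.3

160.3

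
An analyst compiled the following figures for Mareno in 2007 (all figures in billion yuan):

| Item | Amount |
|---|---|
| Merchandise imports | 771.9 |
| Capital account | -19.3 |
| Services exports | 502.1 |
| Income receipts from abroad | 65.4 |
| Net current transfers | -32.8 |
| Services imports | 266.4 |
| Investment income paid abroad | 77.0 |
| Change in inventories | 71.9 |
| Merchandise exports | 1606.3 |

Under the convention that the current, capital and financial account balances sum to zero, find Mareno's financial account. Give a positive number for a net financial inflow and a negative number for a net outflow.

-1006.4

Goods balance = 1606.3 - 771.9 = 834.4
Services balance = 502.1 - 266.4 = 235.7
Trade balance (goods + services) = 834.4 + 235.7 = 1070.1
Net primary income = 65.4 - 77.0 = -11.6
Net secondary income = -32.8
Current account = 1070.1 + (-11.6) + (-32.8) = 1025.7
Financial account = -(1025.7 + (-19.3)) = -1006.4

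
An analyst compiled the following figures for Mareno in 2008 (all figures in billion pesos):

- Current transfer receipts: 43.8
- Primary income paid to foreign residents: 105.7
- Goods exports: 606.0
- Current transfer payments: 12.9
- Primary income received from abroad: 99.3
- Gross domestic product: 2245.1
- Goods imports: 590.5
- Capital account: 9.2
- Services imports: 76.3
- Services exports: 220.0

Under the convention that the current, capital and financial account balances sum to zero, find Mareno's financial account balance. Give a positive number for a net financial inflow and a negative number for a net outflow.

Goods balance = 606.0 - 590.5 = 15.5
Services balance = 220.0 - 76.3 = 143.7
Trade balance (goods + services) = 15.5 + 143.7 = 159.2
Net primary income = 99.3 - 105.7 = -6.4
Net secondary income = 43.8 - 12.9 = 30.9
Current account = 159.2 + (-6.4) + 30.9 = 183.7
Financial account = -(183.7 + 9.2) = -192.9

-192.9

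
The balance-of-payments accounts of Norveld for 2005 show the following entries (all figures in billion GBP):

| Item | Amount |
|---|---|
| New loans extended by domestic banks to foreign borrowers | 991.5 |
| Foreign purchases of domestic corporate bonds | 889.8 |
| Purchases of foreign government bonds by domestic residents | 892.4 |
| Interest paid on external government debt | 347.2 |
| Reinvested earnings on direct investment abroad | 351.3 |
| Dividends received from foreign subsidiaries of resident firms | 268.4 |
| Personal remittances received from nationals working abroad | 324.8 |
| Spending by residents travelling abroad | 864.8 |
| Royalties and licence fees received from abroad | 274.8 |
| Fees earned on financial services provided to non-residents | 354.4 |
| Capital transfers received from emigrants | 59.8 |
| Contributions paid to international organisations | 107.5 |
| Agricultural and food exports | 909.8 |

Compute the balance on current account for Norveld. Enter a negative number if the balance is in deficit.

Goods: 909.8
Services: 354.4 - 864.8 + 274.8 = -235.6
Primary income: 268.4 - 347.2 + 351.3 = 272.5
Secondary income: 324.8 - 107.5 = 217.3
Current account = 909.8 + (-235.6) + 272.5 + 217.3 = 1164.0
(Excluded from the current account — financial account: new loans extended by domestic banks to foreign borrowers 991.5, foreign purchases of domestic corporate bonds 889.8, purchases of foreign government bonds by domestic residents 892.4; capital account: capital transfers received from emigrants 59.8.)

1164.0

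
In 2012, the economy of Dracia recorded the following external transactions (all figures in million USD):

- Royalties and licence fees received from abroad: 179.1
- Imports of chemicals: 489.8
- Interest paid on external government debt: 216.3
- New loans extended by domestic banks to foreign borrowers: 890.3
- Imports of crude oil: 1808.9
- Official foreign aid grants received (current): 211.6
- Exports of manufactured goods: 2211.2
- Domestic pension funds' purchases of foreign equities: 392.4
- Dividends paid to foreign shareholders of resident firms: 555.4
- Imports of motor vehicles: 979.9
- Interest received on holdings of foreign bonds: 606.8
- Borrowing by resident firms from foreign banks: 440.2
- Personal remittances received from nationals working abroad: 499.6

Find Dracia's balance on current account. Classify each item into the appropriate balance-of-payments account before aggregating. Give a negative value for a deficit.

-342.0

Goods: 2211.2 - 979.9 - 489.8 - 1808.9 = -1067.4
Services: 179.1
Primary income: 606.8 - 555.4 - 216.3 = -164.9
Secondary income: 499.6 + 211.6 = 711.2
Current account = (-1067.4) + 179.1 + (-164.9) + 711.2 = -342.0
(Excluded from the current account — financial account: new loans extended by domestic banks to foreign borrowers 890.3, domestic pension funds' purchases of foreign equities 392.4, borrowing by resident firms from foreign banks 440.2.)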